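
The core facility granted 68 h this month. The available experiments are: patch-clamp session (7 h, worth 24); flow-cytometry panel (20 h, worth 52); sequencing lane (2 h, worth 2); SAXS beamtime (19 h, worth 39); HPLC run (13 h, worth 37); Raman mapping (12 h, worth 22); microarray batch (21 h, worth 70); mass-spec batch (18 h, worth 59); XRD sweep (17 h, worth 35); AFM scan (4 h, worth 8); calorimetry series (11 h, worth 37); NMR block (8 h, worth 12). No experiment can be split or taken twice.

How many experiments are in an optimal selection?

5

Optimal total is 211.
HPLC run + microarray batch + mass-spec batch + AFM scan + calorimetry series hits 211 at 67 h.
Every optimal selection uses 5 experiments.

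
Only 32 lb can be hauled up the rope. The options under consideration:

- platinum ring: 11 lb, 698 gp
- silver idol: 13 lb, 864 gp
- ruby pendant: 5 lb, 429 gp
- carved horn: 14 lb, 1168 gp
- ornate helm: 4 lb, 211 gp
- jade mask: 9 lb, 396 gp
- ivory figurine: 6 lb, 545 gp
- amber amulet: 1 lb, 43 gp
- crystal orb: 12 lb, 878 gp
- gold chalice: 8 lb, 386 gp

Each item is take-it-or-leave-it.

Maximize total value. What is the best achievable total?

2591

Taking the top-ratio items first gives ruby pendant + carved horn + ornate helm + ivory figurine + amber amulet for 2396 (30 lb).
The 10 lb tied up in ruby pendant and ornate helm and amber amulet is better spent on crystal orb — total rises to 2591 (32 lb).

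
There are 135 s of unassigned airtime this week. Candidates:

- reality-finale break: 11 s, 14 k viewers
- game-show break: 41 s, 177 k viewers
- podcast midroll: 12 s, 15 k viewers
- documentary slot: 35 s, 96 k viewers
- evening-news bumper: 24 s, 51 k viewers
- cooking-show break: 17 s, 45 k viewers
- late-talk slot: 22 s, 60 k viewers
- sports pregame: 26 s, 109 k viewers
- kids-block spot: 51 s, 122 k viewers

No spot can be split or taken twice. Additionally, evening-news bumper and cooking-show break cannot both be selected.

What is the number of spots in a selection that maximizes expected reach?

5

Optimal total is 456.
One optimal bundle: reality-finale break + game-show break + documentary slot + late-talk slot + sports pregame (135 s).
Every optimal selection uses 5 spots.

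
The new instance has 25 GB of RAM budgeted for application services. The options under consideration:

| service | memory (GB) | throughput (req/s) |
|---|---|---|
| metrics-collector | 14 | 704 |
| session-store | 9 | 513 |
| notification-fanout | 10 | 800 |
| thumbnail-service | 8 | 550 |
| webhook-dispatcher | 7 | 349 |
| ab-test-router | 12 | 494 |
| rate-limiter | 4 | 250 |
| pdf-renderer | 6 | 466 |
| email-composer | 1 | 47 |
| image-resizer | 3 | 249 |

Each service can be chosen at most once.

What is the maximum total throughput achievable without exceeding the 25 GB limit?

Ranking by ratio (throughput/GB): image-resizer 83.00, notification-fanout 80.00, pdf-renderer 77.67.
Taking the top-ratio services first gives notification-fanout + rate-limiter + pdf-renderer + email-composer + image-resizer for 1812 (24 GB).
The 7 GB tied up in rate-limiter and image-resizer is better spent on thumbnail-service — total rises to 1863 (25 GB).
No other feasible combination exceeds 1863.

1863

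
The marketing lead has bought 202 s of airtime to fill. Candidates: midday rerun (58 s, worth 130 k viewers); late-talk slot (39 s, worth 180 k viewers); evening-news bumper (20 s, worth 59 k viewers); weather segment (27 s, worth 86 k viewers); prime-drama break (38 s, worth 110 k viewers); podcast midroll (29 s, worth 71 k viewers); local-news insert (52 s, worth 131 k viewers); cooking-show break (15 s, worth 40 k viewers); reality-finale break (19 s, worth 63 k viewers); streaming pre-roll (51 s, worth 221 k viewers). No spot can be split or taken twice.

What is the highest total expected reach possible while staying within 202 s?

720

Filling by ratio: late-talk slot + evening-news bumper + weather segment + prime-drama break + reality-finale break + streaming pre-roll for 719, with 8 s left unused.
Dropping prime-drama break frees 38 s; slotting in podcast midroll + cooking-show break (44 s) lifts the total to 720 at 200 s.
An exhaustive check of the 1024 subsets confirms 720.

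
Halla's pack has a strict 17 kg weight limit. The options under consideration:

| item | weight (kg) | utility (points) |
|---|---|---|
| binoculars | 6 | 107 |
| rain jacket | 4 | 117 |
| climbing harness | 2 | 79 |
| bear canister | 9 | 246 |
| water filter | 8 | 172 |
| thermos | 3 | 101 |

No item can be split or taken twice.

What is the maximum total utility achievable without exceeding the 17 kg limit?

469

By utility per kg: climbing harness 39.50, thermos 33.67, rain jacket 29.25, bear canister 27.33 lead.
Best packing: rain jacket + climbing harness + water filter + thermos — 17 kg, 469 total.
Runner-up rain jacket + bear canister + thermos tops out at 464.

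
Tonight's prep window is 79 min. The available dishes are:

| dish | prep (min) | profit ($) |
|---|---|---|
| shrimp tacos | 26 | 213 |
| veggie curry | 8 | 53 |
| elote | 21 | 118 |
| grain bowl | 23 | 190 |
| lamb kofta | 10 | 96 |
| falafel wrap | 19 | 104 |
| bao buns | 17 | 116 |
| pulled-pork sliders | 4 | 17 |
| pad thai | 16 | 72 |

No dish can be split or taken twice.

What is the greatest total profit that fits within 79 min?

Ranking by ratio (profit/min): lamb kofta 9.60, grain bowl 8.26, shrimp tacos 8.19, bao buns 6.82.
Taking shrimp tacos + grain bowl + lamb kofta + bao buns: 76 min used, 615 in profit.
Runner-up shrimp tacos + grain bowl + lamb kofta + falafel wrap tops out at 603.

615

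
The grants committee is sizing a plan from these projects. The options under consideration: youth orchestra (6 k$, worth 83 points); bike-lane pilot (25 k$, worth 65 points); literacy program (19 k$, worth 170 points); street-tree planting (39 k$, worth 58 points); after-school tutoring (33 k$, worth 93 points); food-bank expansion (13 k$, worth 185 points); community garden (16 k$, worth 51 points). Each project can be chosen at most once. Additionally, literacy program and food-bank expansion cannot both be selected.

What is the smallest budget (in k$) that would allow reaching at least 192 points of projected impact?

19

Look for the lowest-budget combination reaching 192.
Taking youth orchestra + food-bank expansion gives 268 (≥ 192) for 19 k$.
Any bundle with less than 19 k$ falls short of 192.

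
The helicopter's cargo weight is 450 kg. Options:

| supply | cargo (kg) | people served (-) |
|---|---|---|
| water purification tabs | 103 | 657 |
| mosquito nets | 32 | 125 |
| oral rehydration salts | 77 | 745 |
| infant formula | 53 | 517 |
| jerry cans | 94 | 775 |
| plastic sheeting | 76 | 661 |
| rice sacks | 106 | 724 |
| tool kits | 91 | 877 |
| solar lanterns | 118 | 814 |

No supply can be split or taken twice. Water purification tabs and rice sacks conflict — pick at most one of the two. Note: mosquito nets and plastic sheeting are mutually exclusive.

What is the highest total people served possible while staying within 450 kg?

3782

Taking oral rehydration salts + jerry cans + plastic sheeting + rice sacks + tool kits: 444 kg used, 3782 in people served.
Runner-up oral rehydration salts + infant formula + jerry cans + tool kits + solar lanterns tops out at 3728.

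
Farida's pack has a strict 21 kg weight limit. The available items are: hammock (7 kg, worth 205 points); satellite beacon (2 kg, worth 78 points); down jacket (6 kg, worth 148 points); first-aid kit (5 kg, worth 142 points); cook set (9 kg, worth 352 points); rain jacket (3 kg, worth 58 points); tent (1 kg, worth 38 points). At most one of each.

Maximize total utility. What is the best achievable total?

699

By utility per kg: cook set 39.11, satellite beacon 39.00, tent 38.00 lead.
Greedy by ratio would take hammock + satellite beacon + cook set + tent: 19 kg used, total 673.
The 3 kg tied up in satellite beacon and tent is better spent on first-aid kit — total rises to 699 (21 kg).
Runner-up hammock + satellite beacon + cook set + rain jacket tops out at 693.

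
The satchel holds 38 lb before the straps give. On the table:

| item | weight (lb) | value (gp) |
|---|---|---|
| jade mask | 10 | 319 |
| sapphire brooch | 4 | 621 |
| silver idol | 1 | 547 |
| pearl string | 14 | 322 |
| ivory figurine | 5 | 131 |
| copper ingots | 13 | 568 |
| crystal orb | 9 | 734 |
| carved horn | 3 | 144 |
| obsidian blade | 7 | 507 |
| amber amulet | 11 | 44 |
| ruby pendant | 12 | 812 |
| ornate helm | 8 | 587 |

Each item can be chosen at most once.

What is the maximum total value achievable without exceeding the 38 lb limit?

By value per lb: silver idol 547.00, sapphire brooch 155.25, crystal orb 81.56, ornate helm 73.38 lead.
Filling by ratio: sapphire brooch + silver idol + ivory figurine + crystal orb + carved horn + obsidian blade + ornate helm for 3271, with 1 lb left unused.
The 12 lb tied up in ivory figurine and obsidian blade is better spent on ruby pendant — total rises to 3445 (37 lb).
Next best is sapphire brooch + silver idol + crystal orb + carved horn + obsidian blade + ruby pendant at 3365 (36 lb) — short by 80.

3445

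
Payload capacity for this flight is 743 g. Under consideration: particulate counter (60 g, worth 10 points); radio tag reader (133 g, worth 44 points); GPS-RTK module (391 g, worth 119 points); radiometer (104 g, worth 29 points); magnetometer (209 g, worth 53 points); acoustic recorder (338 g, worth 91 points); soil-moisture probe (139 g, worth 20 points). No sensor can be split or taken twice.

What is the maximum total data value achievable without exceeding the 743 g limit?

A density-first pass picks particulate counter + radio tag reader + GPS-RTK module + radiometer — 202 at 688 g.
Replace particulate counter and radiometer with magnetometer: the trade gains 14 net, giving 216 at 733 g.
The closest alternative, GPS-RTK module + acoustic recorder, reaches only 210.

216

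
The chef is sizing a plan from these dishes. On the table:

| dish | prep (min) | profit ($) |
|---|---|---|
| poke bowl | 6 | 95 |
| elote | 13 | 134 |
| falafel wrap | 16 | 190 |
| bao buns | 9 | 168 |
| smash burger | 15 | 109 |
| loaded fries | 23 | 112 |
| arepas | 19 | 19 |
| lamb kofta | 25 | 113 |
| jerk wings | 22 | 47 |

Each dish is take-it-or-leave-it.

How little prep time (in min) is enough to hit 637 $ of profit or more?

59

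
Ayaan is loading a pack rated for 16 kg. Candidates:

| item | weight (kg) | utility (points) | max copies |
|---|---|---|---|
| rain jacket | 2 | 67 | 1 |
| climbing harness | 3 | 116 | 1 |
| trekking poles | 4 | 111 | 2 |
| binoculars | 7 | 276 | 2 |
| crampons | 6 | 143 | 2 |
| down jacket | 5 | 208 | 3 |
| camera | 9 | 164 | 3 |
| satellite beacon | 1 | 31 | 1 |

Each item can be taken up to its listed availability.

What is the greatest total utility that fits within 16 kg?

Density check — down jacket 41.60, binoculars 39.43, climbing harness 38.67 are the best per kg.
Best packing: 3×down jacket + satellite beacon — 16 kg, 655 total.
That's the maximum — no swap from here does better than 655.

655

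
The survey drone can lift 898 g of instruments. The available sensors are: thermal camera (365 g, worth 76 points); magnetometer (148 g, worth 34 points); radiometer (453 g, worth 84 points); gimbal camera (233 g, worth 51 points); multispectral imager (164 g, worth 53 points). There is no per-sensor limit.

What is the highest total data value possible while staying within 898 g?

265

5×multispectral imager uses 820 of the 898 g and totals 265.
That's the maximum — no swap from here does better than 265.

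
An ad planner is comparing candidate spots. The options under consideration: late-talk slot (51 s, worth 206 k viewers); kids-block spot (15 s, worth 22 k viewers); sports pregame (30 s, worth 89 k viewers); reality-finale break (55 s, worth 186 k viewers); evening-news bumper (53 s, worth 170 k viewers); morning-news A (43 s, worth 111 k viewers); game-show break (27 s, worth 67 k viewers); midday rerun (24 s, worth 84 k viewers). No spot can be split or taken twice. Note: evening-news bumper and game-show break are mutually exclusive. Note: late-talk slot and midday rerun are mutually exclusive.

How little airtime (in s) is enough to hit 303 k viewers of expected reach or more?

Need the lightest bundle worth ≥ 303.
Taking late-talk slot + morning-news A gives 317 (≥ 303) for 94 s.
Below 94 s the best achievable stays under 303.

94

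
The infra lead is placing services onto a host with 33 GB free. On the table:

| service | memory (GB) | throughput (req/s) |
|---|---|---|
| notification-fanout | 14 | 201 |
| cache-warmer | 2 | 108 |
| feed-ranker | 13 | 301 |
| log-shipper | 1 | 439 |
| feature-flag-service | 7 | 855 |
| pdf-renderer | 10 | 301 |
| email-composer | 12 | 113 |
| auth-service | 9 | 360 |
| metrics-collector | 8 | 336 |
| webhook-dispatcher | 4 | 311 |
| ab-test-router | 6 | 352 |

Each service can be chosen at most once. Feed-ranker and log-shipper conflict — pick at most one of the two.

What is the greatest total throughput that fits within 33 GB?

The ratio heuristic lands on cache-warmer + log-shipper + feature-flag-service + metrics-collector + webhook-dispatcher + ab-test-router (2401) but leaves 5 GB idle.
Replace webhook-dispatcher with auth-service: the trade gains 49 net, giving 2450 at 33 GB.
Next best is cache-warmer + log-shipper + feature-flag-service + auth-service + webhook-dispatcher + ab-test-router at 2425 (29 GB) — short by 25.

2450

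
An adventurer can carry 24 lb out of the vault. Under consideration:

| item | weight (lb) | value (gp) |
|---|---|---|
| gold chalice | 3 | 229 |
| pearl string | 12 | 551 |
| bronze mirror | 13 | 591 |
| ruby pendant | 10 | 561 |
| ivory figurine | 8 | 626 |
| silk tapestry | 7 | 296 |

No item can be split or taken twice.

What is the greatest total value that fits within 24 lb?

1446

Taking the top-ratio items first gives gold chalice + ruby pendant + ivory figurine for 1416 (21 lb).
Replace ruby pendant with bronze mirror: the trade gains 30 net, giving 1446 at 24 lb.
That's the maximum — no swap from here does better than 1446.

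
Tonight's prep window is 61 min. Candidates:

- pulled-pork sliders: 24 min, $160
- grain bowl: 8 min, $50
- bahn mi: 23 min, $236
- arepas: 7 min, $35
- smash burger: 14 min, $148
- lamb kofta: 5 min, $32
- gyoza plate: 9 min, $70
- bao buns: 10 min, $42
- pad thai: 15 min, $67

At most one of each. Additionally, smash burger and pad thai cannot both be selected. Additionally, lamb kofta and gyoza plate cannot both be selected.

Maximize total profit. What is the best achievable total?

Density check — smash burger 10.57, bahn mi 10.26, gyoza plate 7.78 are the best per min.
Pulled-pork sliders + bahn mi + smash burger uses 61 of the 61 min and totals 544.
Nothing else feasible within 61 min beats 544.

544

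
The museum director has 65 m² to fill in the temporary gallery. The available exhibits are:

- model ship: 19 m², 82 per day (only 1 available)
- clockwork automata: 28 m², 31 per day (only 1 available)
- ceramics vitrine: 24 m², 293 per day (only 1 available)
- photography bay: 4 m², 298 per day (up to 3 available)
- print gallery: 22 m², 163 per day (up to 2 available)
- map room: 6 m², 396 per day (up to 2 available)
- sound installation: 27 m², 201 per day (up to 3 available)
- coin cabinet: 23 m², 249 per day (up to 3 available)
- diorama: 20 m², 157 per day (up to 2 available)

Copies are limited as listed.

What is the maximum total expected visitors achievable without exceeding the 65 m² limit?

2000

Filling by ratio: ceramics vitrine + 3×photography bay + 2×map room for 1979, with 17 m² left unused.
Replace ceramics vitrine with 2×diorama: the trade gains 21 net, giving 2000 at 64 m².
That's the maximum — no swap from here does better than 2000.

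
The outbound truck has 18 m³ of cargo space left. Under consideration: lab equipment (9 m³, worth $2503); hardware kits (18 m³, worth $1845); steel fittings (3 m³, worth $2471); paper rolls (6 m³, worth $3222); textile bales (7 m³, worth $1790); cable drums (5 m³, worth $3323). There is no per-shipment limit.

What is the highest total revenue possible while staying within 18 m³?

14826

Ranking by ratio (revenue/m³): steel fittings 823.67, cable drums 664.60, paper rolls 537.00.
The ratio ordering already packs tightly: 6×steel fittings, 18 m³, 14826.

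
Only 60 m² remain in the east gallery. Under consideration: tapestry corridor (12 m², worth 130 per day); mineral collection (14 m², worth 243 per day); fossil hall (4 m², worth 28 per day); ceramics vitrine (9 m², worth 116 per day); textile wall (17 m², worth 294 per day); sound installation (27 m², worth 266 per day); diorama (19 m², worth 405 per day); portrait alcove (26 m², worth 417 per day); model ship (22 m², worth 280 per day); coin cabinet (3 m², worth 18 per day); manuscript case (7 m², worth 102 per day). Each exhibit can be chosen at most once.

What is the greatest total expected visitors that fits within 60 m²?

Taking the top-ratio exhibits first gives mineral collection + textile wall + diorama + coin cabinet + manuscript case for 1062 (60 m²).
Dropping textile wall and coin cabinet and manuscript case frees 27 m²; slotting in portrait alcove (26 m²) lifts the total to 1065 at 59 m².
The spare 1 m² is too small for any remaining exhibit, and no exchange beats 1065.

1065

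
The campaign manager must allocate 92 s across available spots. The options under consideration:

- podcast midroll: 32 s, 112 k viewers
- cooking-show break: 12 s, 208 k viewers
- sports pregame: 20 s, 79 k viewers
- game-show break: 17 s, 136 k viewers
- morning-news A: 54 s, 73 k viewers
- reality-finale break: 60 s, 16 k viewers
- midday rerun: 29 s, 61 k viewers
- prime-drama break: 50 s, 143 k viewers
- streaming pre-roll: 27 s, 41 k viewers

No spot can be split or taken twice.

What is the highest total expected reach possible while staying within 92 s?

Taking podcast midroll + cooking-show break + sports pregame + game-show break: 81 s used, 535 in expected reach.
That's the maximum — no swap from here does better than 535.

535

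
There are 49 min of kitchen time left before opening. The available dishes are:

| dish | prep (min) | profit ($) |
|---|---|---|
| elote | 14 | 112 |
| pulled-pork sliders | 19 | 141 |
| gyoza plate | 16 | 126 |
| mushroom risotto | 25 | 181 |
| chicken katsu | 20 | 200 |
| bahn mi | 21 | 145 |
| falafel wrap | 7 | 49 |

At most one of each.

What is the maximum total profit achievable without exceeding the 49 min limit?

394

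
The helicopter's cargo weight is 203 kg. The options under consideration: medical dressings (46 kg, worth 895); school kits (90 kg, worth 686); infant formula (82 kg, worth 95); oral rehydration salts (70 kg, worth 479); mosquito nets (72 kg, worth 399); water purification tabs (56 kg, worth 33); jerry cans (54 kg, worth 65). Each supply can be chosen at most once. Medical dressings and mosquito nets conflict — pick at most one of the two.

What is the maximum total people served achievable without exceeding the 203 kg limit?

1646

Taking medical dressings + school kits + jerry cans: 190 kg used, 1646 in people served.
Next best is medical dressings + school kits + water purification tabs at 1614 (192 kg) — short by 32.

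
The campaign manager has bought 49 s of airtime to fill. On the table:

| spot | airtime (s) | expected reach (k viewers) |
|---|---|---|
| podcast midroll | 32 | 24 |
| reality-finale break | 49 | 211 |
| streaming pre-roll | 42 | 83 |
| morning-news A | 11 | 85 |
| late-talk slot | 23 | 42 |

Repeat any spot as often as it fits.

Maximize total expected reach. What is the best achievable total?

340

Ranking by ratio (expected reach/s): morning-news A 7.73, reality-finale break 4.31, streaming pre-roll 1.98, late-talk slot 1.83.
Best packing: 4×morning-news A — 44 s, 340 total.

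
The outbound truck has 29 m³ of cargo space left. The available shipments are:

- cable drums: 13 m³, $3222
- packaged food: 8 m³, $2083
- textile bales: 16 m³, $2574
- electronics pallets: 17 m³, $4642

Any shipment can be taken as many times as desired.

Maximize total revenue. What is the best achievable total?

7388

A density-first pass picks packaged food + electronics pallets — 6725 at 25 m³.
The 17 m³ tied up in electronics pallets is better spent on cable drums + packaged food — total rises to 7388 (29 m³).
Every other selection either busts 29 m³ or fails to beat 7388.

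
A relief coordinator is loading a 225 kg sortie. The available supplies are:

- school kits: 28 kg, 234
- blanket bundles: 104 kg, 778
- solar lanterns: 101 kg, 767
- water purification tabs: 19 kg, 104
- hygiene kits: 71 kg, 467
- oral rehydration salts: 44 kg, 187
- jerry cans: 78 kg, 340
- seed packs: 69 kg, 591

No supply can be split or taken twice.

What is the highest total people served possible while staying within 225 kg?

Ranking by ratio (people served/kg): seed packs 8.57, school kits 8.36, solar lanterns 7.59.
Taking the top-ratio supplies first gives school kits + solar lanterns + water purification tabs + seed packs for 1696 (217 kg).
The 101 kg tied up in solar lanterns is better spent on blanket bundles — total rises to 1707 (220 kg).
Every other selection either busts 225 kg or fails to beat 1707.

1707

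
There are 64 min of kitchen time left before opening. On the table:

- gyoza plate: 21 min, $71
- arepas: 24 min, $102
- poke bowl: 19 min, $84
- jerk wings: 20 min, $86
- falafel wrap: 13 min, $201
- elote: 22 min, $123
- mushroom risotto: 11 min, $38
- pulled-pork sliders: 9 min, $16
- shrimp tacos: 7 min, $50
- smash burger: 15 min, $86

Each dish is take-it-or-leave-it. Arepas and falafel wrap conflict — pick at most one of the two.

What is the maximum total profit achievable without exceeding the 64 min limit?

460

Taking jerk wings + falafel wrap + elote + shrimp tacos: 62 min used, 460 in profit.
Falafel wrap + elote + shrimp tacos + smash burger matches that 460 at 57 min; no feasible combination exceeds it.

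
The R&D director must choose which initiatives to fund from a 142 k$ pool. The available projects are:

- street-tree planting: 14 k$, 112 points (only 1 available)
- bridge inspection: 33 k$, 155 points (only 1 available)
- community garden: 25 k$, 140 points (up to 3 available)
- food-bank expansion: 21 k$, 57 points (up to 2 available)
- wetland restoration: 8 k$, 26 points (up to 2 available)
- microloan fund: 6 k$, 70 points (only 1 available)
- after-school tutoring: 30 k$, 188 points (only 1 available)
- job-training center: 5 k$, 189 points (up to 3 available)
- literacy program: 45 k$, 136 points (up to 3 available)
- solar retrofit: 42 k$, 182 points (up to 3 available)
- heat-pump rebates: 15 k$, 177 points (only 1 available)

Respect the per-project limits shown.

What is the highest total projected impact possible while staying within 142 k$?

1422

A density-first pass picks street-tree planting + 2×community garden + wetland restoration + microloan fund + after-school tutoring + 3×job-training center + heat-pump rebates — 1420 at 138 k$.
Dropping street-tree planting and wetland restoration frees 22 k$; slotting in community garden (25 k$) lifts the total to 1422 at 141 k$.
Every other selection either busts 142 k$ or exceeds an availability limit or fails to beat 1422.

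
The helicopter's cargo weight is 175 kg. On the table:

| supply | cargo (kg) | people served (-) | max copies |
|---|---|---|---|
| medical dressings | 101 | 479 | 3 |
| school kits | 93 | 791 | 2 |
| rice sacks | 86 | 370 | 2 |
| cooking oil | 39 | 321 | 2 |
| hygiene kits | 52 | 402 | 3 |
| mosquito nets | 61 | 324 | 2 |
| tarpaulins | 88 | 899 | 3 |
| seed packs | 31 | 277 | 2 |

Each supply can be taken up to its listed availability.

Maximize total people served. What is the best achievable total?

1578

Filling by ratio: tarpaulins + 2×seed packs for 1453, with 25 kg left unused.
Replace seed packs with hygiene kits: the trade gains 125 net, giving 1578 at 171 kg.
That's the maximum — no swap from here does better than 1578.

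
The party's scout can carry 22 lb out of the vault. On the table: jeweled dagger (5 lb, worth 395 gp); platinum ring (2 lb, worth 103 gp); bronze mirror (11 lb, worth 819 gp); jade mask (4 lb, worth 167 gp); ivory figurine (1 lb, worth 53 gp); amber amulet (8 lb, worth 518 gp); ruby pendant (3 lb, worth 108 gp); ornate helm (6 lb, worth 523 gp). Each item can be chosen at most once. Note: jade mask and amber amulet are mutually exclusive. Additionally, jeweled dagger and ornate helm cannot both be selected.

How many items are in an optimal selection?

The maximum value within 22 lb is 1562.
bronze mirror + jade mask + ivory figurine + ornate helm hits 1562 at 22 lb.
Every optimal selection uses 4 items.

4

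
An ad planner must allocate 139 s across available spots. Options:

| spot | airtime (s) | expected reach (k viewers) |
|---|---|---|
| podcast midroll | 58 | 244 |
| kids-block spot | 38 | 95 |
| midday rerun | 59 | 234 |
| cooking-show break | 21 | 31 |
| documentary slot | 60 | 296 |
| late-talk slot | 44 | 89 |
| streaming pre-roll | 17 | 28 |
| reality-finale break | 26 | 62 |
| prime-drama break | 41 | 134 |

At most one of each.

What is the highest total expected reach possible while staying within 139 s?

Greedy by ratio would take podcast midroll + documentary slot + streaming pre-roll: 135 s used, total 568.
The 17 s tied up in streaming pre-roll is better spent on cooking-show break — total rises to 571 (139 s).
Every other selection either busts 139 s or fails to beat 571.

571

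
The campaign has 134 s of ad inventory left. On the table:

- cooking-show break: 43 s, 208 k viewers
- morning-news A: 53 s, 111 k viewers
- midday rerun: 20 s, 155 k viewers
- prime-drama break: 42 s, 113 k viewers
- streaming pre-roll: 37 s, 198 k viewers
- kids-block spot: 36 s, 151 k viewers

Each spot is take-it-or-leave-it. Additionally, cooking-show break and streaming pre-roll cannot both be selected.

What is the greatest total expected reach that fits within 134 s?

By expected reach per s: midday rerun 7.75, streaming pre-roll 5.35, cooking-show break 4.84 lead.
Best packing: cooking-show break + midday rerun + kids-block spot — 99 s, 514 total.

514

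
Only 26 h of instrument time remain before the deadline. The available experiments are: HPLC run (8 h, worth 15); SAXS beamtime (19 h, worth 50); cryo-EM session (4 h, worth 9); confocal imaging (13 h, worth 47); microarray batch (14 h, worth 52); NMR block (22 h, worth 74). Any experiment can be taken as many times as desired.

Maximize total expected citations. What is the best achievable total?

A density-first pass picks 3×cryo-EM session + microarray batch — 79 at 26 h.
The 26 h tied up in 3×cryo-EM session and microarray batch is better spent on 2×confocal imaging — total rises to 94 (26 h).
No other feasible combination exceeds 94.

94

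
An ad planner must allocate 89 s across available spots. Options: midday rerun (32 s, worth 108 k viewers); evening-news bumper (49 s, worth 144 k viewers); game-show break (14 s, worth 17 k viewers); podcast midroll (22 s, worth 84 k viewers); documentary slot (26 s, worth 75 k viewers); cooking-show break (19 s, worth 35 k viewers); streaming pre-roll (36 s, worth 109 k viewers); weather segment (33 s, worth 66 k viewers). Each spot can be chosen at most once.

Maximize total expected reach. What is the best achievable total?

268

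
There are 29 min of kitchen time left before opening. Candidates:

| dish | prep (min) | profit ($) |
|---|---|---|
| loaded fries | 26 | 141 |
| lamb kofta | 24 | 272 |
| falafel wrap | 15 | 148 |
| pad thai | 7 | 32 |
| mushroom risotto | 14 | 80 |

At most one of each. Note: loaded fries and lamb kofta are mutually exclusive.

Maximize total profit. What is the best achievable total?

Density check — lamb kofta 11.33, falafel wrap 9.87, mushroom risotto 5.71 are the best per min.
Taking lamb kofta: 24 min used, 272 in profit.
Runner-up falafel wrap + mushroom risotto tops out at 228.

272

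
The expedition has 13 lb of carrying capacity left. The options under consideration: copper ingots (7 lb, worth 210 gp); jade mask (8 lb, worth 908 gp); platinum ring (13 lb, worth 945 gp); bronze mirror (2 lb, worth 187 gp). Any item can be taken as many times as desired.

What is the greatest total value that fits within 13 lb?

1282

The ratio ordering already packs tightly: jade mask + 2×bronze mirror, 12 lb, 1282.
That's the maximum — no swap from here does better than 1282.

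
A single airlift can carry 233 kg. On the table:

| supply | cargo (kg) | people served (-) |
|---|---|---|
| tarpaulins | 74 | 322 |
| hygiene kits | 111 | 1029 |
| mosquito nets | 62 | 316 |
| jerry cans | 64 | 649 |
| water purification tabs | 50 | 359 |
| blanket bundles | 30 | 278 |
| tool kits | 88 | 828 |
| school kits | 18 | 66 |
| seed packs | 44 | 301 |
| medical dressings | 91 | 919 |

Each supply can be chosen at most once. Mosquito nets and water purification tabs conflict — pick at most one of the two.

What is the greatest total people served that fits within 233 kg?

2226

A density-first pass picks jerry cans + blanket bundles + seed packs + medical dressings — 2147 at 229 kg.
The 108 kg tied up in jerry cans and seed packs is better spent on hygiene kits — total rises to 2226 (232 kg).
Every other selection either busts 233 kg or breaks a pairing rule or fails to beat 2226.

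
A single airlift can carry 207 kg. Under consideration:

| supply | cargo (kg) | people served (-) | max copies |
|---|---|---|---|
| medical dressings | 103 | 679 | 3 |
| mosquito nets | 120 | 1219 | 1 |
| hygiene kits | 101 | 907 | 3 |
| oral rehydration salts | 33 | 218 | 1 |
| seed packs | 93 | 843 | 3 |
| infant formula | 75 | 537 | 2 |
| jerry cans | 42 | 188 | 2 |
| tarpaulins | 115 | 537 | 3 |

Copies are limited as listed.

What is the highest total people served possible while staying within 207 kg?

Filling by ratio: mosquito nets + infant formula for 1756, with 12 kg left unused.
Dropping mosquito nets and infant formula frees 195 kg; slotting in 2×hygiene kits (202 kg) lifts the total to 1814 at 202 kg.
Nothing else within 207 kg beats 1814.

1814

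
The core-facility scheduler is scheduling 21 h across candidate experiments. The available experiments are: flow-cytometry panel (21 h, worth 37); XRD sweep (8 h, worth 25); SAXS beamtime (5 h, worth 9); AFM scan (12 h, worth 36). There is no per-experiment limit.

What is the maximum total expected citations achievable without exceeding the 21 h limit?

61

Ranking by ratio (expected citations/h): XRD sweep 3.12, AFM scan 3.00, SAXS beamtime 1.80.
Taking the top-ratio experiments first gives 2×XRD sweep + SAXS beamtime for 59 (21 h).
Replace XRD sweep and SAXS beamtime with AFM scan: the trade gains 2 net, giving 61 at 20 h.
The spare 1 h is too small for any remaining experiment, and no exchange beats 61.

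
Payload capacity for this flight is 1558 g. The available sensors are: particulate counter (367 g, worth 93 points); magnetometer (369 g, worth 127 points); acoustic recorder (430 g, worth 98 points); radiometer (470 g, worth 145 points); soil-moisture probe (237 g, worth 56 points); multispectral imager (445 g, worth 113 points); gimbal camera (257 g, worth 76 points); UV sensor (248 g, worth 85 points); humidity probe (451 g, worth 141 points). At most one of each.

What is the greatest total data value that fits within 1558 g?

Best packing: magnetometer + radiometer + UV sensor + humidity probe — 1538 g, 498 total.
An exhaustive check of the 512 subsets confirms 498.

498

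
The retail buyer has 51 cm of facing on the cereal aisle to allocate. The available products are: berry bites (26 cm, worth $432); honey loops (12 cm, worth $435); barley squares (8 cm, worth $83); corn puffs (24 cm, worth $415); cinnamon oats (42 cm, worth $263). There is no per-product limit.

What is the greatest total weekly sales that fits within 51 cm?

4×honey loops uses 48 of the 51 cm and totals 1740.
No other feasible combination exceeds 1740.

1740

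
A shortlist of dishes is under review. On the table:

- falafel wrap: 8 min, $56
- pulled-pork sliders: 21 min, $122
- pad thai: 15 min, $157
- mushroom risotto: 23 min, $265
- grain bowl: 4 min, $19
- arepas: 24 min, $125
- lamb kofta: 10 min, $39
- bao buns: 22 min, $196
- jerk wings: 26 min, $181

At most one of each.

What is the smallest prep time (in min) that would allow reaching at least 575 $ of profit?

60

Look for the lowest-prep combination reaching 575.
pad thai + mushroom risotto + bao buns reaches 618 using 60 min.
Below 60 min the best achievable stays under 575.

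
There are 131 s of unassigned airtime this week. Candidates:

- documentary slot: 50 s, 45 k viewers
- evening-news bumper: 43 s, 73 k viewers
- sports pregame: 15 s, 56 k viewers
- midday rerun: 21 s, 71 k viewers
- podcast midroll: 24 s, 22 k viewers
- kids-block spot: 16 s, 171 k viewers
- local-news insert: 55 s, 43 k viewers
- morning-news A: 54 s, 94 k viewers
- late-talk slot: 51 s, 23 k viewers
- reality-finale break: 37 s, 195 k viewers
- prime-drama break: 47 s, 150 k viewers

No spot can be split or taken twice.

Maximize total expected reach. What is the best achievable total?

The ratio heuristic lands on sports pregame + midday rerun + podcast midroll + kids-block spot + reality-finale break (515) but leaves 18 s idle.
The 39 s tied up in sports pregame and podcast midroll is better spent on prime-drama break — total rises to 587 (121 s).
That's the maximum — no swap from here does better than 587.

587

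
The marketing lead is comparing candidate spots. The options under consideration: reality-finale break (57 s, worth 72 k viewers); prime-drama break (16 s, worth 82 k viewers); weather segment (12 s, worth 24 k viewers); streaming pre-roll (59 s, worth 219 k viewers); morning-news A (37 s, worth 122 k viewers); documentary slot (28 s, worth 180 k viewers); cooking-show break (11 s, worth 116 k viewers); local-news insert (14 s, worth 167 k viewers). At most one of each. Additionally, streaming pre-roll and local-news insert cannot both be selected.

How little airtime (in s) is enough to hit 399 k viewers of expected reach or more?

Minimise s subject to total expected reach ≥ 399.
Taking documentary slot + cooking-show break + local-news insert gives 463 (≥ 399) for 53 s.
Below 53 s the best achievable stays under 399.

53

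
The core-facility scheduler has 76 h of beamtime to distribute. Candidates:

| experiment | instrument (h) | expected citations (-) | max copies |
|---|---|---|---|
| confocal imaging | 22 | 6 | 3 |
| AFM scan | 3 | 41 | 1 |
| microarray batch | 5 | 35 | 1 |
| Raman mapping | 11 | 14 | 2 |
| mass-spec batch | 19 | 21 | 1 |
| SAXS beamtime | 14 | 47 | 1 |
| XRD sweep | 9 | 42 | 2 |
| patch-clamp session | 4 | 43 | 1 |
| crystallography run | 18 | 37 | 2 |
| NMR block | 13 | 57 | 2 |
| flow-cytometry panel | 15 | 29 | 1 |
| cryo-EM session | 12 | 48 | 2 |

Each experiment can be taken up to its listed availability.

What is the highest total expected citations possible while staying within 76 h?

378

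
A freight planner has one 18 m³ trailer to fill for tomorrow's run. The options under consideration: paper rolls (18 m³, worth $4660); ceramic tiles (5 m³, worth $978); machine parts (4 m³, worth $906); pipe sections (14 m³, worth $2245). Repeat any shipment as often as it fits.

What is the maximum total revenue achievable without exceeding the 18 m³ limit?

Taking paper rolls: 18 m³ used, 4660 in revenue.
Nothing else within 18 m³ beats 4660.

4660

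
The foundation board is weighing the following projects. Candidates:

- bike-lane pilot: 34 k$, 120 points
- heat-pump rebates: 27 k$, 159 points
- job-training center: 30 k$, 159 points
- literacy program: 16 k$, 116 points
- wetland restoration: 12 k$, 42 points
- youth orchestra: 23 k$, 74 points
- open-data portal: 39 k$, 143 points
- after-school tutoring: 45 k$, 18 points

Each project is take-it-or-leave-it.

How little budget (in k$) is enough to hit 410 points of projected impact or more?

73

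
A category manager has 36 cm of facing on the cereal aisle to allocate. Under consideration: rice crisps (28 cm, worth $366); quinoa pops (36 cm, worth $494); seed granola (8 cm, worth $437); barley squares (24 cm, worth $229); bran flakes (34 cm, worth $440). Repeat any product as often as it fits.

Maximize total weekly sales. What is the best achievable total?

1748

4×seed granola uses 32 of the 36 cm and totals 1748.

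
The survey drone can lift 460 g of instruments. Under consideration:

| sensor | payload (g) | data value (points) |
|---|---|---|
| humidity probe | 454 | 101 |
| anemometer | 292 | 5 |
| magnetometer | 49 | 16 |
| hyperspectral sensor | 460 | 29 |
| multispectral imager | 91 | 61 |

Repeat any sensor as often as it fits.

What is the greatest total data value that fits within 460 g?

305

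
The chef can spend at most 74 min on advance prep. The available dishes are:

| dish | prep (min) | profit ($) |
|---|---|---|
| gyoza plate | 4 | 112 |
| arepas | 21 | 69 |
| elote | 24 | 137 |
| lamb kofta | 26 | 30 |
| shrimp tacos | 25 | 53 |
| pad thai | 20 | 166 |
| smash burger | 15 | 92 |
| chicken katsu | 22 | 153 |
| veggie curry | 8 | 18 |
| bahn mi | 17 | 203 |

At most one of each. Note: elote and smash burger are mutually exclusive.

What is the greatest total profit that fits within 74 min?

Best packing: gyoza plate + pad thai + chicken katsu + veggie curry + bahn mi — 71 min, 652 total.
Runner-up gyoza plate + elote + pad thai + veggie curry + bahn mi tops out at 636.

652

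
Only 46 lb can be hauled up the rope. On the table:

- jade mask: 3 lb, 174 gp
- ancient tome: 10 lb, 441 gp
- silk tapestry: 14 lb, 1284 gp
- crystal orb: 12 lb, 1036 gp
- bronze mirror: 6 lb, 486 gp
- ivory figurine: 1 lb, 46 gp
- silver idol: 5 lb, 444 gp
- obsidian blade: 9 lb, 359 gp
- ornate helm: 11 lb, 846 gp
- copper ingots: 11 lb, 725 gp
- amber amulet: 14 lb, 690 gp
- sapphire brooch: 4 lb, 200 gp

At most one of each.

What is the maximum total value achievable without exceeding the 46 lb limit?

3830

Greedy by ratio would take jade mask + silk tapestry + crystal orb + bronze mirror + ivory figurine + silver idol + sapphire brooch: 45 lb used, total 3670.
The 10 lb tied up in bronze mirror and sapphire brooch is better spent on ornate helm — total rises to 3830 (46 lb).
The closest alternative, jade mask + silk tapestry + crystal orb + bronze mirror + ornate helm, reaches only 3826.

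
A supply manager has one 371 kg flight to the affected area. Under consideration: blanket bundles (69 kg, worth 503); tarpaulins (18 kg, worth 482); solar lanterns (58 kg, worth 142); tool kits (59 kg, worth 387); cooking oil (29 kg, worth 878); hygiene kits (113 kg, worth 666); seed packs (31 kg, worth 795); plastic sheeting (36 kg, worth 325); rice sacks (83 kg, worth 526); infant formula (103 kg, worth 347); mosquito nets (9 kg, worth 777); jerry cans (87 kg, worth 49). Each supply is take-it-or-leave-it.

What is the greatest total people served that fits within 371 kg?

4813

The ratio heuristic lands on blanket bundles + tarpaulins + tool kits + cooking oil + seed packs + plastic sheeting + rice sacks + mosquito nets (4673) but leaves 37 kg idle.
Dropping rice sacks frees 83 kg; slotting in hygiene kits (113 kg) lifts the total to 4813 at 364 kg.
The closest alternative, blanket bundles + tarpaulins + tool kits + cooking oil + seed packs + plastic sheeting + rice sacks + mosquito nets, reaches only 4673.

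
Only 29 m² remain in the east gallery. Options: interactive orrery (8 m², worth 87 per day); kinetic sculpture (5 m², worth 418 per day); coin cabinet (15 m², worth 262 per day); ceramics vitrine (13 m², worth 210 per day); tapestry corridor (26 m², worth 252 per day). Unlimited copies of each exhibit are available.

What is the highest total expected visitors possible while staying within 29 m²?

2090

The ratio ordering already packs tightly: 5×kinetic sculpture, 25 m², 2090.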